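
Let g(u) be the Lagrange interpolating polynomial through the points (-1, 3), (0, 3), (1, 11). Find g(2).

Evaluate each Lagrange basis at u = 2:
L_0(2) = (2)·(1)/[(-1)·(-2)] = 1
L_1(2) = (3)·(1)/[(1)·(-1)] = -3
L_2(2) = (3)·(2)/[(2)·(1)] = 3
Sum: 3·(1) + 3·(-3) + 11·(3) = 27

27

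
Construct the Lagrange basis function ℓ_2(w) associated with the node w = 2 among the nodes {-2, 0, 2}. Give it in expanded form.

ℓ_2(w) = (1/8)w^2 + (1/4)w

ℓ_2(w) = (w + 2)w / [(4)·(2)]
       = (w^2 + 2w) / (8)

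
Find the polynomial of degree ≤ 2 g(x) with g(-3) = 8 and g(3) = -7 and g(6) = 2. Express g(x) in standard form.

g(x) = (11/18)x^2 - (5/2)x - 5

Build the Lagrange basis polynomials:
L_0(x) = (x - 3)(x - 6) / [54] = (1/54)x^2 - (1/6)x + 1/3
L_1(x) = (x + 3)(x - 6) / [-18] = -(1/18)x^2 + (1/6)x + 1
L_2(x) = (x + 3)(x - 3) / [27] = (1/27)x^2 - 1/3
g(x) = 8·L_0 + (-7)·L_1 + 2·L_2
  8·L_0(x) = (4/27)x^2 - (4/3)x + 8/3
  (-7)·L_1(x) = (7/18)x^2 - (7/6)x - 7
  2·L_2(x) = (2/27)x^2 - 2/3
Adding term by term: (11/18)x^2 - (5/2)x - 5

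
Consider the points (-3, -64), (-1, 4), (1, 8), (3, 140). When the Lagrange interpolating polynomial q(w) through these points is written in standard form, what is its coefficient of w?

L_0(w) = (w + 1)(w - 1)(w - 3) / [-48] = -(1/48)w^3 + (1/16)w^2 + (1/48)w - 1/16
L_1(w) = (w + 3)(w - 1)(w - 3) / [16] = (1/16)w^3 - (1/16)w^2 - (9/16)w + 9/16
L_2(w) = (w + 3)(w + 1)(w - 3) / [-16] = -(1/16)w^3 - (1/16)w^2 + (9/16)w + 9/16
L_3(w) = (w + 3)(w + 1)(w - 1) / [48] = (1/48)w^3 + (1/16)w^2 - (1/48)w - 1/16
q(w) = (-64)·L_0 + 4·L_1 + 8·L_2 + 140·L_3
Only the coefficient of w is needed; take it from each L_i and combine:
(-64)·(1/48) + 4·(-9/16) + 8·(9/16) + 140·(-1/48) = -2

-2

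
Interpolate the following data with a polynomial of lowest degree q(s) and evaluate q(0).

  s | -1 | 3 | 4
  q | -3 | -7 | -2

L_0(0) = (-3)·(-4)/[(-4)·(-5)] = 3/5
L_1(0) = (1)·(-4)/[(4)·(-1)] = 1
L_2(0) = (1)·(-3)/[(5)·(1)] = -3/5
Sum: (-3)·(3/5) + (-7)·(1) + (-2)·(-3/5) = -38/5

-38/5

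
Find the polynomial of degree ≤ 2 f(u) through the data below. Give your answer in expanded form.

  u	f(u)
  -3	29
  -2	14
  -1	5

f(u) = 3u^2 + 2

L_0(u) = (u + 2)(u + 1) / [2] = (1/2)u^2 + (3/2)u + 1
L_1(u) = (u + 3)(u + 1) / [-1] = -u^2 - 4u - 3
L_2(u) = (u + 3)(u + 2) / [2] = (1/2)u^2 + (5/2)u + 3
f(u) = 29·L_0 + 14·L_1 + 5·L_2
  29·L_0(u) = (29/2)u^2 + (87/2)u + 29
  14·L_1(u) = -14u^2 - 56u - 42
  5·L_2(u) = (5/2)u^2 + (25/2)u + 15
Adding term by term: 3u^2 + 2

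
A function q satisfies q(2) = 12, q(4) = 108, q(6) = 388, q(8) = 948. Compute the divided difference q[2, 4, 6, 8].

q[2,4] = (108 - 12) / (4 - 2) = 48
q[4,6] = (388 - 108) / (6 - 4) = 140
q[6,8] = (948 - 388) / (8 - 6) = 280
q[2,4,6] = (140 - 48) / (6 - 2) = 23
q[4,6,8] = (280 - 140) / (8 - 4) = 35
q[2,4,6,8] = (35 - 23) / (8 - 2) = 2

2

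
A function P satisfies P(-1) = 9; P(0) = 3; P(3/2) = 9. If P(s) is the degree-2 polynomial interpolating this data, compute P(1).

5

L_0(1) = (1)·(-1/2)/[(-1)·(-5/2)] = -1/5
L_1(1) = (2)·(-1/2)/[(1)·(-3/2)] = 2/3
L_2(1) = (2)·(1)/[(5/2)·(3/2)] = 8/15
Sum: 9·(-1/5) + 3·(2/3) + 9·(8/15) = 5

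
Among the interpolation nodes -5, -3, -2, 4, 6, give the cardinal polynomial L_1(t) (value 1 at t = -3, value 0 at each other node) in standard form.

L_1(t) = -(1/126)t^4 + (1/42)t^3 + (2/7)t^2 - (34/63)t - 40/21

L_1(t) = (t + 5)(t + 2)(t - 4)(t - 6) / [(2)·(-1)·(-7)·(-9)]
       = (t^4 - 3t^3 - 36t^2 + 68t + 240) / (-126)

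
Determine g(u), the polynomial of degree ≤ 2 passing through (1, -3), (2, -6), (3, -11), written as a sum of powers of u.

g(u) = -u^2 - 2

Build the Lagrange basis polynomials:
L_0(u) = (u - 2)(u - 3) / [2] = (1/2)u^2 - (5/2)u + 3
L_1(u) = (u - 1)(u - 3) / [-1] = -u^2 + 4u - 3
L_2(u) = (u - 1)(u - 2) / [2] = (1/2)u^2 - (3/2)u + 1
g(u) = (-3)·L_0 + (-6)·L_1 + (-11)·L_2
  (-3)·L_0(u) = -(3/2)u^2 + (15/2)u - 9
  (-6)·L_1(u) = 6u^2 - 24u + 18
  (-11)·L_2(u) = -(11/2)u^2 + (33/2)u - 11
Adding term by term: -u^2 - 2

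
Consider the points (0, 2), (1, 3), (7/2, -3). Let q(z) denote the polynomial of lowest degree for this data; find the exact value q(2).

72/35

Evaluate each Lagrange basis at z = 2:
L_0(2) = (1)·(-3/2)/[(-1)·(-7/2)] = -3/7
L_1(2) = (2)·(-3/2)/[(1)·(-5/2)] = 6/5
L_2(2) = (2)·(1)/[(7/2)·(5/2)] = 8/35
Sum: 2·(-3/7) + 3·(6/5) + (-3)·(8/35) = 72/35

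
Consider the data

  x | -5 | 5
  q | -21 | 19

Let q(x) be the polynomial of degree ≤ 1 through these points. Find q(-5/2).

-11

L_0(-5/2) = (-15/2)/[(-10)] = 3/4
L_1(-5/2) = (5/2)/[(10)] = 1/4
Sum: (-21)·(3/4) + 19·(1/4) = -11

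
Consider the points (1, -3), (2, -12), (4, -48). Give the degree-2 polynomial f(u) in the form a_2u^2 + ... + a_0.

Newton's divided differences:
f[1,2] = (-12 - (-3)) / (2 - 1) = -9
f[2,4] = (-48 - (-12)) / (4 - 2) = -18
f[1,2,4] = (-18 - (-9)) / (4 - 1) = -3
f(u) = -3 + (-9)·(u - 1) + (-3)·(u - 1)(u - 2)
Expanding: f(u) = -3u^2

f(u) = -3u^2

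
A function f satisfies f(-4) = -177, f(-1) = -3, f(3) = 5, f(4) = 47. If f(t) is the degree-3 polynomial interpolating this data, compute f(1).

Evaluate each Lagrange basis at t = 1:
L_0(1) = (2)·(-2)·(-3)/[(-3)·(-7)·(-8)] = -1/14
L_1(1) = (5)·(-2)·(-3)/[(3)·(-4)·(-5)] = 1/2
L_2(1) = (5)·(2)·(-3)/[(7)·(4)·(-1)] = 15/14
L_3(1) = (5)·(2)·(-2)/[(8)·(5)·(1)] = -1/2
Sum: (-177)·(-1/14) + (-3)·(1/2) + 5·(15/14) + 47·(-1/2) = -7

-7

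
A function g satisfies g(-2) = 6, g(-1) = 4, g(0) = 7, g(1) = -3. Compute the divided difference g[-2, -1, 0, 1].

-3

g[-2,-1] = (4 - 6) / (-1 - (-2)) = -2
g[-1,0] = (7 - 4) / (0 - (-1)) = 3
g[0,1] = (-3 - 7) / (1 - 0) = -10
g[-2,-1,0] = (3 - (-2)) / (0 - (-2)) = 5/2
g[-1,0,1] = (-10 - 3) / (1 - (-1)) = -13/2
g[-2,-1,0,1] = (-13/2 - 5/2) / (1 - (-2)) = -3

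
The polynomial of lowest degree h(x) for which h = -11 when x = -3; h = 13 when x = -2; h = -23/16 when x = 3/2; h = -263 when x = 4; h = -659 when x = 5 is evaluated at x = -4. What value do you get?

-119

L_0(-4) = (-2)·(-11/2)·(-8)·(-9)/[(-1)·(-9/2)·(-7)·(-8)] = 22/7
L_1(-4) = (-1)·(-11/2)·(-8)·(-9)/[(1)·(-7/2)·(-6)·(-7)] = -132/49
L_2(-4) = (-1)·(-2)·(-8)·(-9)/[(9/2)·(7/2)·(-5/2)·(-7/2)] = 256/245
L_3(-4) = (-1)·(-2)·(-11/2)·(-9)/[(7)·(6)·(5/2)·(-1)] = -33/35
L_4(-4) = (-1)·(-2)·(-11/2)·(-8)/[(8)·(7)·(7/2)·(1)] = 22/49
Sum: (-11)·(22/7) + 13·(-132/49) + (-23/16)·(256/245) + (-263)·(-33/35) + (-659)·(22/49) = -119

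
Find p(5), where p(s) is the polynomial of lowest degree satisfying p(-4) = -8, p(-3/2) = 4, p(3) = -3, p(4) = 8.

11069/385

Evaluate each Lagrange basis at s = 5:
L_0(5) = (13/2)·(2)·(1)/[(-5/2)·(-7)·(-8)] = -13/140
L_1(5) = (9)·(2)·(1)/[(5/2)·(-9/2)·(-11/2)] = 16/55
L_2(5) = (9)·(13/2)·(1)/[(7)·(9/2)·(-1)] = -13/7
L_3(5) = (9)·(13/2)·(2)/[(8)·(11/2)·(1)] = 117/44
Sum: (-8)·(-13/140) + 4·(16/55) + (-3)·(-13/7) + 8·(117/44) = 11069/385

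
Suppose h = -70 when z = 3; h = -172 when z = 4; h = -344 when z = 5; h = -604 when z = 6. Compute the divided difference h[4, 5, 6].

h[4,5] = (-344 - (-172)) / (5 - 4) = -172
h[5,6] = (-604 - (-344)) / (6 - 5) = -260
h[4,5,6] = (-260 - (-172)) / (6 - 4) = -44

-44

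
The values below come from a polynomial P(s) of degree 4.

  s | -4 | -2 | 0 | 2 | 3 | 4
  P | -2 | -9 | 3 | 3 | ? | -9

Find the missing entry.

-347/128

The 5 known values determine P uniquely (degree ≤ 4).
L_0(3) = (5)·(3)·(1)·(-1)/[(-2)·(-4)·(-6)·(-8)] = -5/128
L_1(3) = (7)·(3)·(1)·(-1)/[(2)·(-2)·(-4)·(-6)] = 7/32
L_2(3) = (7)·(5)·(1)·(-1)/[(4)·(2)·(-2)·(-4)] = -35/64
L_3(3) = (7)·(5)·(3)·(-1)/[(6)·(4)·(2)·(-2)] = 35/32
L_4(3) = (7)·(5)·(3)·(1)/[(8)·(6)·(4)·(2)] = 35/128
Sum: (-2)·(-5/128) + (-9)·(7/32) + 3·(-35/64) + 3·(35/32) + (-9)·(35/128) = -347/128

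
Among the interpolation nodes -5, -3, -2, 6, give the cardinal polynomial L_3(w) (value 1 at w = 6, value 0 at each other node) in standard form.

L_3(w) = (w + 5)(w + 3)(w + 2) / [(11)·(9)·(8)]
       = (w^3 + 10w^2 + 31w + 30) / (792)

L_3(w) = (1/792)w^3 + (5/396)w^2 + (31/792)w + 5/132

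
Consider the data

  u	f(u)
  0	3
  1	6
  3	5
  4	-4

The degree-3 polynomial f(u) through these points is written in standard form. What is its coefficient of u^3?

-5/12

L_0(u) = (u - 1)(u - 3)(u - 4) / [-12] = -(1/12)u^3 + (2/3)u^2 - (19/12)u + 1
L_1(u) = u(u - 3)(u - 4) / [6] = (1/6)u^3 - (7/6)u^2 + 2u
L_2(u) = u(u - 1)(u - 4) / [-6] = -(1/6)u^3 + (5/6)u^2 - (2/3)u
L_3(u) = u(u - 1)(u - 3) / [12] = (1/12)u^3 - (1/3)u^2 + (1/4)u
f(u) = 3·L_0 + 6·L_1 + 5·L_2 + (-4)·L_3
Only the coefficient of u^3 is needed; take it from each L_i and combine:
3·(-1/12) + 6·(1/6) + 5·(-1/6) + (-4)·(1/12) = -5/12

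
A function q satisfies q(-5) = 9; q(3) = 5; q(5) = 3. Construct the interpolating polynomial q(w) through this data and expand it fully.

L_0(w) = (w - 3)(w - 5) / [80] = (1/80)w^2 - (1/10)w + 3/16
L_1(w) = (w + 5)(w - 5) / [-16] = -(1/16)w^2 + 25/16
L_2(w) = (w + 5)(w - 3) / [20] = (1/20)w^2 + (1/10)w - 3/4
q(w) = 9·L_0 + 5·L_1 + 3·L_2
  9·L_0(w) = (9/80)w^2 - (9/10)w + 27/16
  5·L_1(w) = -(5/16)w^2 + 125/16
  3·L_2(w) = (3/20)w^2 + (3/10)w - 9/4
Adding term by term: -(1/20)w^2 - (3/5)w + 29/4

q(w) = -(1/20)w^2 - (3/5)w + 29/4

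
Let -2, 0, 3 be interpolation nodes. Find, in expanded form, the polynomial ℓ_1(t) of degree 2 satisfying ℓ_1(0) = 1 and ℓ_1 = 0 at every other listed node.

ℓ_1(t) = (t + 2)(t - 3) / [(2)·(-3)]
       = (t^2 - t - 6) / (-6)

ℓ_1(t) = -(1/6)t^2 + (1/6)t + 1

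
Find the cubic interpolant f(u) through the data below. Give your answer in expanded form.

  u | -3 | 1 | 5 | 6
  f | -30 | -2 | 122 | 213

Build the Lagrange basis polynomials:
L_0(u) = (u - 1)(u - 5)(u - 6) / [-288] = -(1/288)u^3 + (1/24)u^2 - (41/288)u + 5/48
L_1(u) = (u + 3)(u - 5)(u - 6) / [80] = (1/80)u^3 - (1/10)u^2 - (3/80)u + 9/8
L_2(u) = (u + 3)(u - 1)(u - 6) / [-32] = -(1/32)u^3 + (1/8)u^2 + (15/32)u - 9/16
L_3(u) = (u + 3)(u - 1)(u - 5) / [45] = (1/45)u^3 - (1/15)u^2 - (13/45)u + 1/3
f(u) = (-30)·L_0 + (-2)·L_1 + 122·L_2 + 213·L_3
  (-30)·L_0(u) = (5/48)u^3 - (5/4)u^2 + (205/48)u - 25/8
  (-2)·L_1(u) = -(1/40)u^3 + (1/5)u^2 + (3/40)u - 9/4
  122·L_2(u) = -(61/16)u^3 + (61/4)u^2 + (915/16)u - 549/8
  213·L_3(u) = (71/15)u^3 - (71/5)u^2 - (923/15)u + 71
Adding term by term: u^3 - 3

f(u) = u^3 - 3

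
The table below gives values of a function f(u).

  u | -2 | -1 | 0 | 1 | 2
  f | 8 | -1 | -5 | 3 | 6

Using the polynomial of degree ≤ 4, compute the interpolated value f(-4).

-107

Evaluate each Lagrange basis at u = -4:
L_0(-4) = (-3)·(-4)·(-5)·(-6)/[(-1)·(-2)·(-3)·(-4)] = 15
L_1(-4) = (-2)·(-4)·(-5)·(-6)/[(1)·(-1)·(-2)·(-3)] = -40
L_2(-4) = (-2)·(-3)·(-5)·(-6)/[(2)·(1)·(-1)·(-2)] = 45
L_3(-4) = (-2)·(-3)·(-4)·(-6)/[(3)·(2)·(1)·(-1)] = -24
L_4(-4) = (-2)·(-3)·(-4)·(-5)/[(4)·(3)·(2)·(1)] = 5
Sum: 8·(15) + (-1)·(-40) + (-5)·(45) + 3·(-24) + 6·(5) = -107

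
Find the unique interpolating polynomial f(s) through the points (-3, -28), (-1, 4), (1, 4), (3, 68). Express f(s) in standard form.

L_0(s) = (s + 1)(s - 1)(s - 3) / [-48] = -(1/48)s^3 + (1/16)s^2 + (1/48)s - 1/16
L_1(s) = (s + 3)(s - 1)(s - 3) / [16] = (1/16)s^3 - (1/16)s^2 - (9/16)s + 9/16
L_2(s) = (s + 3)(s + 1)(s - 3) / [-16] = -(1/16)s^3 - (1/16)s^2 + (9/16)s + 9/16
L_3(s) = (s + 3)(s + 1)(s - 1) / [48] = (1/48)s^3 + (1/16)s^2 - (1/48)s - 1/16
f(s) = (-28)·L_0 + 4·L_1 + 4·L_2 + 68·L_3
  (-28)·L_0(s) = (7/12)s^3 - (7/4)s^2 - (7/12)s + 7/4
  4·L_1(s) = (1/4)s^3 - (1/4)s^2 - (9/4)s + 9/4
  4·L_2(s) = -(1/4)s^3 - (1/4)s^2 + (9/4)s + 9/4
  68·L_3(s) = (17/12)s^3 + (17/4)s^2 - (17/12)s - 17/4
Adding term by term: 2s^3 + 2s^2 - 2s + 2

f(s) = 2s^3 + 2s^2 - 2s + 2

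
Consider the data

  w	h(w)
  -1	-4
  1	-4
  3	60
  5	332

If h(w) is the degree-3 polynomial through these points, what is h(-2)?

-25

Using Newton's divided-difference form:
h[-1,1] = (-4 - (-4)) / (1 - (-1)) = 0
h[1,3] = (60 - (-4)) / (3 - 1) = 32
h[3,5] = (332 - 60) / (5 - 3) = 136
h[-1,1,3] = (32 - 0) / (3 - (-1)) = 8
h[1,3,5] = (136 - 32) / (5 - 1) = 26
h[-1,1,3,5] = (26 - 8) / (5 - (-1)) = 3
h(-2) = -4 + 0·(-1) + 8·(-1)·(-3) + 3·(-1)·(-3)·(-5) = -25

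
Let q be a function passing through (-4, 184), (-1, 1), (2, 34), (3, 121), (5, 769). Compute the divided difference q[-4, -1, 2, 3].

q[-4,-1] = (1 - 184) / (-1 - (-4)) = -61
q[-1,2] = (34 - 1) / (2 - (-1)) = 11
q[2,3] = (121 - 34) / (3 - 2) = 87
q[-4,-1,2] = (11 - (-61)) / (2 - (-4)) = 12
q[-1,2,3] = (87 - 11) / (3 - (-1)) = 19
q[-4,-1,2,3] = (19 - 12) / (3 - (-4)) = 1

1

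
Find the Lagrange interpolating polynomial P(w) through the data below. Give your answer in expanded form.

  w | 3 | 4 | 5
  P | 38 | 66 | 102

L_0(w) = (w - 4)(w - 5) / [2] = (1/2)w^2 - (9/2)w + 10
L_1(w) = (w - 3)(w - 5) / [-1] = -w^2 + 8w - 15
L_2(w) = (w - 3)(w - 4) / [2] = (1/2)w^2 - (7/2)w + 6
P(w) = 38·L_0 + 66·L_1 + 102·L_2
  38·L_0(w) = 19w^2 - 171w + 380
  66·L_1(w) = -66w^2 + 528w - 990
  102·L_2(w) = 51w^2 - 357w + 612
Adding term by term: 4w^2 + 2

P(w) = 4w^2 + 2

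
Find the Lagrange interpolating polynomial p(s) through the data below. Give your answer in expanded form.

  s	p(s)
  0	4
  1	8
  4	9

p(s) = -(11/12)s^2 + (59/12)s + 4

Build the Lagrange basis polynomials:
L_0(s) = (s - 1)(s - 4) / [4] = (1/4)s^2 - (5/4)s + 1
L_1(s) = s(s - 4) / [-3] = -(1/3)s^2 + (4/3)s
L_2(s) = s(s - 1) / [12] = (1/12)s^2 - (1/12)s
p(s) = 4·L_0 + 8·L_1 + 9·L_2
  4·L_0(s) = s^2 - 5s + 4
  8·L_1(s) = -(8/3)s^2 + (32/3)s
  9·L_2(s) = (3/4)s^2 - (3/4)s
Adding term by term: -(11/12)s^2 + (59/12)s + 4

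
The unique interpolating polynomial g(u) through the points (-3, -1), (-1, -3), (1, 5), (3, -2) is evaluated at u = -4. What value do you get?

Using Newton's divided-difference form:
g[-3,-1] = (-3 - (-1)) / (-1 - (-3)) = -1
g[-1,1] = (5 - (-3)) / (1 - (-1)) = 4
g[1,3] = (-2 - 5) / (3 - 1) = -7/2
g[-3,-1,1] = (4 - (-1)) / (1 - (-3)) = 5/4
g[-1,1,3] = (-7/2 - 4) / (3 - (-1)) = -15/8
g[-3,-1,1,3] = (-15/8 - 5/4) / (3 - (-3)) = -25/48
g(-4) = -1 + (-1)·(-1) + (5/4)·(-1)·(-3) + (-25/48)·(-1)·(-3)·(-5) = 185/16

185/16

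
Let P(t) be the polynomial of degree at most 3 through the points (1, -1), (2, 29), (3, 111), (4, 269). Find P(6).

Evaluate each Lagrange basis at t = 6:
L_0(6) = (4)·(3)·(2)/[(-1)·(-2)·(-3)] = -4
L_1(6) = (5)·(3)·(2)/[(1)·(-1)·(-2)] = 15
L_2(6) = (5)·(4)·(2)/[(2)·(1)·(-1)] = -20
L_3(6) = (5)·(4)·(3)/[(3)·(2)·(1)] = 10
Sum: (-1)·(-4) + 29·(15) + 111·(-20) + 269·(10) = 909

909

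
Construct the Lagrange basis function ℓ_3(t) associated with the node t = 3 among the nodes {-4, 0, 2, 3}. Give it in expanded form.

ℓ_3(t) = (t + 4)t(t - 2) / [(7)·(3)·(1)]
       = (t^3 + 2t^2 - 8t) / (21)

ℓ_3(t) = (1/21)t^3 + (2/21)t^2 - (8/21)t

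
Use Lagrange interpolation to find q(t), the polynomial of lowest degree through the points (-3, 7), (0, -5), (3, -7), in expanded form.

q(t) = (5/9)t^2 - (7/3)t - 5

Build the Lagrange basis polynomials:
L_0(t) = t(t - 3) / [18] = (1/18)t^2 - (1/6)t
L_1(t) = (t + 3)(t - 3) / [-9] = -(1/9)t^2 + 1
L_2(t) = (t + 3)t / [18] = (1/18)t^2 + (1/6)t
q(t) = 7·L_0 + (-5)·L_1 + (-7)·L_2
  7·L_0(t) = (7/18)t^2 - (7/6)t
  (-5)·L_1(t) = (5/9)t^2 - 5
  (-7)·L_2(t) = -(7/18)t^2 - (7/6)t
Adding term by term: (5/9)t^2 - (7/3)t - 5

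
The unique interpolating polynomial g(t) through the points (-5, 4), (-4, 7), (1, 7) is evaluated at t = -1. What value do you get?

Evaluate each Lagrange basis at t = -1:
L_0(-1) = (3)·(-2)/[(-1)·(-6)] = -1
L_1(-1) = (4)·(-2)/[(1)·(-5)] = 8/5
L_2(-1) = (4)·(3)/[(6)·(5)] = 2/5
Sum: 4·(-1) + 7·(8/5) + 7·(2/5) = 10

10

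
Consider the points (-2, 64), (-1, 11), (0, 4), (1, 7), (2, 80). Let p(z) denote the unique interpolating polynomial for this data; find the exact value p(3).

L_0(3) = (4)·(3)·(2)·(1)/[(-1)·(-2)·(-3)·(-4)] = 1
L_1(3) = (5)·(3)·(2)·(1)/[(1)·(-1)·(-2)·(-3)] = -5
L_2(3) = (5)·(4)·(2)·(1)/[(2)·(1)·(-1)·(-2)] = 10
L_3(3) = (5)·(4)·(3)·(1)/[(3)·(2)·(1)·(-1)] = -10
L_4(3) = (5)·(4)·(3)·(2)/[(4)·(3)·(2)·(1)] = 5
Sum: 64·(1) + 11·(-5) + 4·(10) + 7·(-10) + 80·(5) = 379

379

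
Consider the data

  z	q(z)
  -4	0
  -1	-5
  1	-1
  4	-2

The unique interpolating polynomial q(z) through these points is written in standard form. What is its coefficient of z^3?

-3/20

The leading coefficient equals the top divided difference q[-4,-1,1,4].
q[-4,-1] = (-5 - 0) / (-1 - (-4)) = -5/3
q[-1,1] = (-1 - (-5)) / (1 - (-1)) = 2
q[1,4] = (-2 - (-1)) / (4 - 1) = -1/3
q[-4,-1,1] = (2 - (-5/3)) / (1 - (-4)) = 11/15
q[-1,1,4] = (-1/3 - 2) / (4 - (-1)) = -7/15
q[-4,-1,1,4] = (-7/15 - 11/15) / (4 - (-4)) = -3/20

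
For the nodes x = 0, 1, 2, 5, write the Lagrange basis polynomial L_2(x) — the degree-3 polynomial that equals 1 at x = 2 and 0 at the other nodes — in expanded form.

L_2(x) = x(x - 1)(x - 5) / [(2)·(1)·(-3)]
       = (x^3 - 6x^2 + 5x) / (-6)

L_2(x) = -(1/6)x^3 + x^2 - (5/6)x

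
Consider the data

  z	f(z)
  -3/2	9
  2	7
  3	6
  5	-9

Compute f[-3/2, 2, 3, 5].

f[-3/2,2] = (7 - 9) / (2 - (-3/2)) = -4/7
f[2,3] = (6 - 7) / (3 - 2) = -1
f[3,5] = (-9 - 6) / (5 - 3) = -15/2
f[-3/2,2,3] = (-1 - (-4/7)) / (3 - (-3/2)) = -2/21
f[2,3,5] = (-15/2 - (-1)) / (5 - 2) = -13/6
f[-3/2,2,3,5] = (-13/6 - (-2/21)) / (5 - (-3/2)) = -29/91

-29/91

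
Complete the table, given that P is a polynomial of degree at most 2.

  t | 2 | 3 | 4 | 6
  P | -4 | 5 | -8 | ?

The 3 known values determine P uniquely (degree ≤ 2).
Evaluate each Lagrange basis at t = 6:
L_0(6) = (3)·(2)/[(-1)·(-2)] = 3
L_1(6) = (4)·(2)/[(1)·(-1)] = -8
L_2(6) = (4)·(3)/[(2)·(1)] = 6
Sum: (-4)·(3) + 5·(-8) + (-8)·(6) = -100

-100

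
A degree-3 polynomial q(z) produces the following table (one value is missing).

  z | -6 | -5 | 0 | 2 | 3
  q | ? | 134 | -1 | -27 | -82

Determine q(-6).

269

The 4 known values determine q uniquely (degree ≤ 3).
L_0(-6) = (-6)·(-8)·(-9)/[(-5)·(-7)·(-8)] = 54/35
L_1(-6) = (-1)·(-8)·(-9)/[(5)·(-2)·(-3)] = -12/5
L_2(-6) = (-1)·(-6)·(-9)/[(7)·(2)·(-1)] = 27/7
L_3(-6) = (-1)·(-6)·(-8)/[(8)·(3)·(1)] = -2
Sum: 134·(54/35) + (-1)·(-12/5) + (-27)·(27/7) + (-82)·(-2) = 269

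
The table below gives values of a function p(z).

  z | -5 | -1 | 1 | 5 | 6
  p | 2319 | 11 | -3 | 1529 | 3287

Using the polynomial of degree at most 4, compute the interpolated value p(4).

591

Evaluate each Lagrange basis at z = 4:
L_0(4) = (5)·(3)·(-1)·(-2)/[(-4)·(-6)·(-10)·(-11)] = 1/88
L_1(4) = (9)·(3)·(-1)·(-2)/[(4)·(-2)·(-6)·(-7)] = -9/56
L_2(4) = (9)·(5)·(-1)·(-2)/[(6)·(2)·(-4)·(-5)] = 3/8
L_3(4) = (9)·(5)·(3)·(-2)/[(10)·(6)·(4)·(-1)] = 9/8
L_4(4) = (9)·(5)·(3)·(-1)/[(11)·(7)·(5)·(1)] = -27/77
Sum: 2319·(1/88) + 11·(-9/56) + (-3)·(3/8) + 1529·(9/8) + 3287·(-27/77) = 591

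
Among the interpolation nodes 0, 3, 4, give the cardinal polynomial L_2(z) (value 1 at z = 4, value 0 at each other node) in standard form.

L_2(z) = (1/4)z^2 - (3/4)z

L_2(z) = z(z - 3) / [(4)·(1)]
       = (z^2 - 3z) / (4)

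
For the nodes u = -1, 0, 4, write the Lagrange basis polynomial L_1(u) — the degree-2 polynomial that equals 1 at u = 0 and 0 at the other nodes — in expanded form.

L_1(u) = (u + 1)(u - 4) / [(1)·(-4)]
       = (u^2 - 3u - 4) / (-4)

L_1(u) = -(1/4)u^2 + (3/4)u + 1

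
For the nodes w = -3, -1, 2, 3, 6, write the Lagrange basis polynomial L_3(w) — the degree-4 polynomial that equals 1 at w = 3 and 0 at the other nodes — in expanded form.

L_3(w) = -(1/72)w^4 + (1/18)w^3 + (17/72)w^2 - (1/3)w - 1/2

L_3(w) = (w + 3)(w + 1)(w - 2)(w - 6) / [(6)·(4)·(1)·(-3)]
       = (w^4 - 4w^3 - 17w^2 + 24w + 36) / (-72)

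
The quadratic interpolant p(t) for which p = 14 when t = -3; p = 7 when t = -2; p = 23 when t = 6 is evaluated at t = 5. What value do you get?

L_0(5) = (7)·(-1)/[(-1)·(-9)] = -7/9
L_1(5) = (8)·(-1)/[(1)·(-8)] = 1
L_2(5) = (8)·(7)/[(9)·(8)] = 7/9
Sum: 14·(-7/9) + 7·(1) + 23·(7/9) = 14

14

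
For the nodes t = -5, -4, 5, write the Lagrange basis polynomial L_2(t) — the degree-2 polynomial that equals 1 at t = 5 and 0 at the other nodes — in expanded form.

L_2(t) = (t + 5)(t + 4) / [(10)·(9)]
       = (t^2 + 9t + 20) / (90)

L_2(t) = (1/90)t^2 + (1/10)t + 2/9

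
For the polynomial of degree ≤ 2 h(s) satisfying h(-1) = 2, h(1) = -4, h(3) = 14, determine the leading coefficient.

3

The leading coefficient equals the top divided difference h[-1,1,3].
h[-1,1] = (-4 - 2) / (1 - (-1)) = -3
h[1,3] = (14 - (-4)) / (3 - 1) = 9
h[-1,1,3] = (9 - (-3)) / (3 - (-1)) = 3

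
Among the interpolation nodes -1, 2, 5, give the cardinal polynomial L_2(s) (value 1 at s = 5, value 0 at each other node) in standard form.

L_2(s) = (s + 1)(s - 2) / [(6)·(3)]
       = (s^2 - s - 2) / (18)

L_2(s) = (1/18)s^2 - (1/18)s - 1/9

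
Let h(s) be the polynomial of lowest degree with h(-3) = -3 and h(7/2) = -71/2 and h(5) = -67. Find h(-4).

-13

Evaluate each Lagrange basis at s = -4:
L_0(-4) = (-15/2)·(-9)/[(-13/2)·(-8)] = 135/104
L_1(-4) = (-1)·(-9)/[(13/2)·(-3/2)] = -12/13
L_2(-4) = (-1)·(-15/2)/[(8)·(3/2)] = 5/8
Sum: (-3)·(135/104) + (-71/2)·(-12/13) + (-67)·(5/8) = -13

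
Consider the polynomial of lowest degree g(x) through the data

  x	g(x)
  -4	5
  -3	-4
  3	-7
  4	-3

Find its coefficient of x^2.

Build the Lagrange basis polynomials:
L_0(x) = (x + 3)(x - 3)(x - 4) / [-56] = -(1/56)x^3 + (1/14)x^2 + (9/56)x - 9/14
L_1(x) = (x + 4)(x - 3)(x - 4) / [42] = (1/42)x^3 - (1/14)x^2 - (8/21)x + 8/7
L_2(x) = (x + 4)(x + 3)(x - 4) / [-42] = -(1/42)x^3 - (1/14)x^2 + (8/21)x + 8/7
L_3(x) = (x + 4)(x + 3)(x - 3) / [56] = (1/56)x^3 + (1/14)x^2 - (9/56)x - 9/14
g(x) = 5·L_0 + (-4)·L_1 + (-7)·L_2 + (-3)·L_3
Only the coefficient of x^2 is needed; take it from each L_i and combine:
5·(1/14) + (-4)·(-1/14) + (-7)·(-1/14) + (-3)·(1/14) = 13/14

13/14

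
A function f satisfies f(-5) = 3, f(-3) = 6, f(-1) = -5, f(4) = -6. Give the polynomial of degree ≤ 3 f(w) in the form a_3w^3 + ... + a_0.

f(w) = (39/140)w^3 + (53/70)w^2 - (853/140)w - 81/7

Build the Lagrange basis polynomials:
L_0(w) = (w + 3)(w + 1)(w - 4) / [-72] = -(1/72)w^3 + (13/72)w + 1/6
L_1(w) = (w + 5)(w + 1)(w - 4) / [28] = (1/28)w^3 + (1/14)w^2 - (19/28)w - 5/7
L_2(w) = (w + 5)(w + 3)(w - 4) / [-40] = -(1/40)w^3 - (1/10)w^2 + (17/40)w + 3/2
L_3(w) = (w + 5)(w + 3)(w + 1) / [315] = (1/315)w^3 + (1/35)w^2 + (23/315)w + 1/21
f(w) = 3·L_0 + 6·L_1 + (-5)·L_2 + (-6)·L_3
  3·L_0(w) = -(1/24)w^3 + (13/24)w + 1/2
  6·L_1(w) = (3/14)w^3 + (3/7)w^2 - (57/14)w - 30/7
  (-5)·L_2(w) = (1/8)w^3 + (1/2)w^2 - (17/8)w - 15/2
  (-6)·L_3(w) = -(2/105)w^3 - (6/35)w^2 - (46/105)w - 2/7
Adding term by term: (39/140)w^3 + (53/70)w^2 - (853/140)w - 81/7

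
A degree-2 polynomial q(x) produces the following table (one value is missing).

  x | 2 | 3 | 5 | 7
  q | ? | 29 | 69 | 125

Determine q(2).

15

The 3 known values determine q uniquely (degree ≤ 2).
Evaluate each Lagrange basis at x = 2:
L_0(2) = (-3)·(-5)/[(-2)·(-4)] = 15/8
L_1(2) = (-1)·(-5)/[(2)·(-2)] = -5/4
L_2(2) = (-1)·(-3)/[(4)·(2)] = 3/8
Sum: 29·(15/8) + 69·(-5/4) + 125·(3/8) = 15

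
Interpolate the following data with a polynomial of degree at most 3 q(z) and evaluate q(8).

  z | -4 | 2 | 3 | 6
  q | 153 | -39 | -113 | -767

L_0(8) = (6)·(5)·(2)/[(-6)·(-7)·(-10)] = -1/7
L_1(8) = (12)·(5)·(2)/[(6)·(-1)·(-4)] = 5
L_2(8) = (12)·(6)·(2)/[(7)·(1)·(-3)] = -48/7
L_3(8) = (12)·(6)·(5)/[(10)·(4)·(3)] = 3
Sum: 153·(-1/7) + (-39)·(5) + (-113)·(-48/7) + (-767)·(3) = -1743

-1743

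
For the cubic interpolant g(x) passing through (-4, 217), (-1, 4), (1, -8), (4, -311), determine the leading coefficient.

-4

The leading coefficient equals the top divided difference g[-4,-1,1,4].
g[-4,-1] = (4 - 217) / (-1 - (-4)) = -71
g[-1,1] = (-8 - 4) / (1 - (-1)) = -6
g[1,4] = (-311 - (-8)) / (4 - 1) = -101
g[-4,-1,1] = (-6 - (-71)) / (1 - (-4)) = 13
g[-1,1,4] = (-101 - (-6)) / (4 - (-1)) = -19
g[-4,-1,1,4] = (-19 - 13) / (4 - (-4)) = -4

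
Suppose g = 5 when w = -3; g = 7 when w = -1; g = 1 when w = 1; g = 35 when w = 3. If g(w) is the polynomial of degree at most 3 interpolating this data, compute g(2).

L_0(2) = (3)·(1)·(-1)/[(-2)·(-4)·(-6)] = 1/16
L_1(2) = (5)·(1)·(-1)/[(2)·(-2)·(-4)] = -5/16
L_2(2) = (5)·(3)·(-1)/[(4)·(2)·(-2)] = 15/16
L_3(2) = (5)·(3)·(1)/[(6)·(4)·(2)] = 5/16
Sum: 5·(1/16) + 7·(-5/16) + 1·(15/16) + 35·(5/16) = 10

10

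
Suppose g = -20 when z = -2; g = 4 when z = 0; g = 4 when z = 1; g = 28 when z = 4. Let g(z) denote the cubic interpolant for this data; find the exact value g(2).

4

Evaluate each Lagrange basis at z = 2:
L_0(2) = (2)·(1)·(-2)/[(-2)·(-3)·(-6)] = 1/9
L_1(2) = (4)·(1)·(-2)/[(2)·(-1)·(-4)] = -1
L_2(2) = (4)·(2)·(-2)/[(3)·(1)·(-3)] = 16/9
L_3(2) = (4)·(2)·(1)/[(6)·(4)·(3)] = 1/9
Sum: (-20)·(1/9) + 4·(-1) + 4·(16/9) + 28·(1/9) = 4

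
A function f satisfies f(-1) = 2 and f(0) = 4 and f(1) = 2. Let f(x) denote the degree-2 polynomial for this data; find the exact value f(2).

-4

L_0(2) = (2)·(1)/[(-1)·(-2)] = 1
L_1(2) = (3)·(1)/[(1)·(-1)] = -3
L_2(2) = (3)·(2)/[(2)·(1)] = 3
Sum: 2·(1) + 4·(-3) + 2·(3) = -4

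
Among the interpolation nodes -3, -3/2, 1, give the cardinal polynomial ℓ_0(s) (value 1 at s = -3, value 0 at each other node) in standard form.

ℓ_0(s) = (s + 3/2)(s - 1) / [(-3/2)·(-4)]
       = (s^2 + (1/2)s - 3/2) / (6)

ℓ_0(s) = (1/6)s^2 + (1/12)s - 1/4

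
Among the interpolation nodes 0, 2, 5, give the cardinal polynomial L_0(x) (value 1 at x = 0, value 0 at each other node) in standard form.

L_0(x) = (x - 2)(x - 5) / [(-2)·(-5)]
       = (x^2 - 7x + 10) / (10)

L_0(x) = (1/10)x^2 - (7/10)x + 1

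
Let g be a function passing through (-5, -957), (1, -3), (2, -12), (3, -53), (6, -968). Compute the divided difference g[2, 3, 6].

-66

g[2,3] = (-53 - (-12)) / (3 - 2) = -41
g[3,6] = (-968 - (-53)) / (6 - 3) = -305
g[2,3,6] = (-305 - (-41)) / (6 - 2) = -66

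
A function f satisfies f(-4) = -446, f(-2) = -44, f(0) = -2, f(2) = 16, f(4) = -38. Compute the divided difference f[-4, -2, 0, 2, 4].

-1

f[-4,-2] = (-44 - (-446)) / (-2 - (-4)) = 201
f[-2,0] = (-2 - (-44)) / (0 - (-2)) = 21
f[0,2] = (16 - (-2)) / (2 - 0) = 9
f[2,4] = (-38 - 16) / (4 - 2) = -27
f[-4,-2,0] = (21 - 201) / (0 - (-4)) = -45
f[-2,0,2] = (9 - 21) / (2 - (-2)) = -3
f[0,2,4] = (-27 - 9) / (4 - 0) = -9
f[-4,-2,0,2] = (-3 - (-45)) / (2 - (-4)) = 7
f[-2,0,2,4] = (-9 - (-3)) / (4 - (-2)) = -1
f[-4,-2,0,2,4] = (-1 - 7) / (4 - (-4)) = -1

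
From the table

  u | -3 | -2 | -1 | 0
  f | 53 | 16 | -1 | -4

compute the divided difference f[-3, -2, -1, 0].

-1

f[-3,-2] = (16 - 53) / (-2 - (-3)) = -37
f[-2,-1] = (-1 - 16) / (-1 - (-2)) = -17
f[-1,0] = (-4 - (-1)) / (0 - (-1)) = -3
f[-3,-2,-1] = (-17 - (-37)) / (-1 - (-3)) = 10
f[-2,-1,0] = (-3 - (-17)) / (0 - (-2)) = 7
f[-3,-2,-1,0] = (7 - 10) / (0 - (-3)) = -1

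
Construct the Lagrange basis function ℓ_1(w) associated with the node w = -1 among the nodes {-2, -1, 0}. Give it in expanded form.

ℓ_1(w) = -w^2 - 2w

ℓ_1(w) = (w + 2)w / [(1)·(-1)]
       = (w^2 + 2w) / (-1)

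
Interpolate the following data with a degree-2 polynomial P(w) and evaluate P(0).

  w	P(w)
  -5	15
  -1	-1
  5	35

0

L_0(0) = (1)·(-5)/[(-4)·(-10)] = -1/8
L_1(0) = (5)·(-5)/[(4)·(-6)] = 25/24
L_2(0) = (5)·(1)/[(10)·(6)] = 1/12
Sum: 15·(-1/8) + (-1)·(25/24) + 35·(1/12) = 0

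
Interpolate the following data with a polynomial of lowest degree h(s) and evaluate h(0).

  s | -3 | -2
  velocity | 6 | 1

-9

Evaluate each Lagrange basis at s = 0:
L_0(0) = (2)/[(-1)] = -2
L_1(0) = (3)/[(1)] = 3
Sum: 6·(-2) + 1·(3) = -9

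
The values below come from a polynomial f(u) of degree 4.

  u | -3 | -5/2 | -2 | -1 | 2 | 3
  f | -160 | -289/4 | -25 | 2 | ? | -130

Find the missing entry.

-25

The 5 known values determine f uniquely (degree ≤ 4).
L_0(2) = (9/2)·(4)·(3)·(-1)/[(-1/2)·(-1)·(-2)·(-6)] = -9
L_1(2) = (5)·(4)·(3)·(-1)/[(1/2)·(-1/2)·(-3/2)·(-11/2)] = 320/11
L_2(2) = (5)·(9/2)·(3)·(-1)/[(1)·(1/2)·(-1)·(-5)] = -27
L_3(2) = (5)·(9/2)·(4)·(-1)/[(2)·(3/2)·(1)·(-4)] = 15/2
L_4(2) = (5)·(9/2)·(4)·(3)/[(6)·(11/2)·(5)·(4)] = 9/22
Sum: (-160)·(-9) + (-289/4)·(320/11) + (-25)·(-27) + 2·(15/2) + (-130)·(9/22) = -25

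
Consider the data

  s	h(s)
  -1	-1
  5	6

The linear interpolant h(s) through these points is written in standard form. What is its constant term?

1/6

Build the Lagrange basis polynomials:
L_0(s) = (s - 5) / [-6] = -(1/6)s + 5/6
L_1(s) = (s + 1) / [6] = (1/6)s + 1/6
h(s) = (-1)·L_0 + 6·L_1
Only the constant term is needed; take it from each L_i and combine:
(-1)·(5/6) + 6·(1/6) = 1/6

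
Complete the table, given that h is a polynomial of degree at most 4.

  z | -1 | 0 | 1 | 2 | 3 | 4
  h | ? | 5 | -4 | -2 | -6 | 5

80

The 5 known values determine h uniquely (degree ≤ 4).
Evaluate each Lagrange basis at z = -1:
L_0(-1) = (-2)·(-3)·(-4)·(-5)/[(-1)·(-2)·(-3)·(-4)] = 5
L_1(-1) = (-1)·(-3)·(-4)·(-5)/[(1)·(-1)·(-2)·(-3)] = -10
L_2(-1) = (-1)·(-2)·(-4)·(-5)/[(2)·(1)·(-1)·(-2)] = 10
L_3(-1) = (-1)·(-2)·(-3)·(-5)/[(3)·(2)·(1)·(-1)] = -5
L_4(-1) = (-1)·(-2)·(-3)·(-4)/[(4)·(3)·(2)·(1)] = 1
Sum: 5·(5) + (-4)·(-10) + (-2)·(10) + (-6)·(-5) + 5·(1) = 80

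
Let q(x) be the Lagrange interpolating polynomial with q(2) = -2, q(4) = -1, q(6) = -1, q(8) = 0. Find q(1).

Evaluate each Lagrange basis at x = 1:
L_0(1) = (-3)·(-5)·(-7)/[(-2)·(-4)·(-6)] = 35/16
L_1(1) = (-1)·(-5)·(-7)/[(2)·(-2)·(-4)] = -35/16
L_2(1) = (-1)·(-3)·(-7)/[(4)·(2)·(-2)] = 21/16
L_3(1) = (-1)·(-3)·(-5)/[(6)·(4)·(2)] = -5/16
Sum: (-2)·(35/16) + (-1)·(-35/16) + (-1)·(21/16) + 0 = -7/2

-7/2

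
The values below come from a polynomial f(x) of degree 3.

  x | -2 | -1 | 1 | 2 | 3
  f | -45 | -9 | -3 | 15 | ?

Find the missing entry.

75

The 4 known values determine f uniquely (degree ≤ 3).
Evaluate each Lagrange basis at x = 3:
L_0(3) = (4)·(2)·(1)/[(-1)·(-3)·(-4)] = -2/3
L_1(3) = (5)·(2)·(1)/[(1)·(-2)·(-3)] = 5/3
L_2(3) = (5)·(4)·(1)/[(3)·(2)·(-1)] = -10/3
L_3(3) = (5)·(4)·(2)/[(4)·(3)·(1)] = 10/3
Sum: (-45)·(-2/3) + (-9)·(5/3) + (-3)·(-10/3) + 15·(10/3) = 75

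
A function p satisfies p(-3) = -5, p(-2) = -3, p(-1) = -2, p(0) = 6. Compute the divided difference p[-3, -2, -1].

p[-3,-2] = (-3 - (-5)) / (-2 - (-3)) = 2
p[-2,-1] = (-2 - (-3)) / (-1 - (-2)) = 1
p[-3,-2,-1] = (1 - 2) / (-1 - (-3)) = -1/2

-1/2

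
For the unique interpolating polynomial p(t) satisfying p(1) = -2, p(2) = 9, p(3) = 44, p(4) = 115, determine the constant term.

Build the Lagrange basis polynomials:
L_0(t) = (t - 2)(t - 3)(t - 4) / [-6] = -(1/6)t^3 + (3/2)t^2 - (13/3)t + 4
L_1(t) = (t - 1)(t - 3)(t - 4) / [2] = (1/2)t^3 - 4t^2 + (19/2)t - 6
L_2(t) = (t - 1)(t - 2)(t - 4) / [-2] = -(1/2)t^3 + (7/2)t^2 - 7t + 4
L_3(t) = (t - 1)(t - 2)(t - 3) / [6] = (1/6)t^3 - t^2 + (11/6)t - 1
p(t) = (-2)·L_0 + 9·L_1 + 44·L_2 + 115·L_3
Only the constant term is needed; take it from each L_i and combine:
(-2)·(4) + 9·(-6) + 44·(4) + 115·(-1) = -1

-1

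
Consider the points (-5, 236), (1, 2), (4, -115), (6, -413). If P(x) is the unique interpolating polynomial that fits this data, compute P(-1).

0

Using Newton's divided-difference form:
P[-5,1] = (2 - 236) / (1 - (-5)) = -39
P[1,4] = (-115 - 2) / (4 - 1) = -39
P[4,6] = (-413 - (-115)) / (6 - 4) = -149
P[-5,1,4] = (-39 - (-39)) / (4 - (-5)) = 0
P[1,4,6] = (-149 - (-39)) / (6 - 1) = -22
P[-5,1,4,6] = (-22 - 0) / (6 - (-5)) = -2
P(-1) = 236 + (-39)·(4) + 0·(4)·(-2) + (-2)·(4)·(-2)·(-5) = 0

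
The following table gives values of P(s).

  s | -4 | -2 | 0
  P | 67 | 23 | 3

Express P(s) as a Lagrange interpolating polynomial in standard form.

P(s) = 3s^2 - 4s + 3

L_0(s) = (s + 2)s / [8] = (1/8)s^2 + (1/4)s
L_1(s) = (s + 4)s / [-4] = -(1/4)s^2 - s
L_2(s) = (s + 4)(s + 2) / [8] = (1/8)s^2 + (3/4)s + 1
P(s) = 67·L_0 + 23·L_1 + 3·L_2
  67·L_0(s) = (67/8)s^2 + (67/4)s
  23·L_1(s) = -(23/4)s^2 - 23s
  3·L_2(s) = (3/8)s^2 + (9/4)s + 3
Adding term by term: 3s^2 - 4s + 3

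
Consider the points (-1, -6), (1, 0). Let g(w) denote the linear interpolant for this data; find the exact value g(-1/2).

L_0(-1/2) = (-3/2)/[(-2)] = 3/4
L_1(-1/2) = (1/2)/[(2)] = 1/4
Sum: (-6)·(3/4) + 0 = -9/2

-9/2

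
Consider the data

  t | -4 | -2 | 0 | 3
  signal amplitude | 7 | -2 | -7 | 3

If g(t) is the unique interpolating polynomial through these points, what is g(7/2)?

Evaluate each Lagrange basis at t = 7/2:
L_0(7/2) = (11/2)·(7/2)·(1/2)/[(-2)·(-4)·(-7)] = -11/64
L_1(7/2) = (15/2)·(7/2)·(1/2)/[(2)·(-2)·(-5)] = 21/32
L_2(7/2) = (15/2)·(11/2)·(1/2)/[(4)·(2)·(-3)] = -55/64
L_3(7/2) = (15/2)·(11/2)·(7/2)/[(7)·(5)·(3)] = 11/8
Sum: 7·(-11/64) + (-2)·(21/32) + (-7)·(-55/64) + 3·(11/8) = 61/8

61/8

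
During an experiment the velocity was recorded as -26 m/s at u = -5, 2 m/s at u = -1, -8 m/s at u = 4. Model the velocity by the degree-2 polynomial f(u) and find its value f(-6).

L_0(-6) = (-5)·(-10)/[(-4)·(-9)] = 25/18
L_1(-6) = (-1)·(-10)/[(4)·(-5)] = -1/2
L_2(-6) = (-1)·(-5)/[(9)·(5)] = 1/9
Sum: (-26)·(25/18) + 2·(-1/2) + (-8)·(1/9) = -38

-38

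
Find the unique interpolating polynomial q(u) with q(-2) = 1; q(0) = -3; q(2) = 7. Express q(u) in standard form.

L_0(u) = u(u - 2) / [8] = (1/8)u^2 - (1/4)u
L_1(u) = (u + 2)(u - 2) / [-4] = -(1/4)u^2 + 1
L_2(u) = (u + 2)u / [8] = (1/8)u^2 + (1/4)u
q(u) = 1·L_0 + (-3)·L_1 + 7·L_2
  1·L_0(u) = (1/8)u^2 - (1/4)u
  (-3)·L_1(u) = (3/4)u^2 - 3
  7·L_2(u) = (7/8)u^2 + (7/4)u
Adding term by term: (7/4)u^2 + (3/2)u - 3

q(u) = (7/4)u^2 + (3/2)u - 3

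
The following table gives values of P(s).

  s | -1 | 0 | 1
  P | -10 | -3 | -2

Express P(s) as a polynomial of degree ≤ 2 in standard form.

P(s) = -3s^2 + 4s - 3

L_0(s) = s(s - 1) / [2] = (1/2)s^2 - (1/2)s
L_1(s) = (s + 1)(s - 1) / [-1] = -s^2 + 1
L_2(s) = (s + 1)s / [2] = (1/2)s^2 + (1/2)s
P(s) = (-10)·L_0 + (-3)·L_1 + (-2)·L_2
  (-10)·L_0(s) = -5s^2 + 5s
  (-3)·L_1(s) = 3s^2 - 3
  (-2)·L_2(s) = -s^2 - s
Adding term by term: -3s^2 + 4s - 3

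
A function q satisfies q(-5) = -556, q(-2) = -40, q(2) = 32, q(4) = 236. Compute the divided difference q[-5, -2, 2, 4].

q[-5,-2] = (-40 - (-556)) / (-2 - (-5)) = 172
q[-2,2] = (32 - (-40)) / (2 - (-2)) = 18
q[2,4] = (236 - 32) / (4 - 2) = 102
q[-5,-2,2] = (18 - 172) / (2 - (-5)) = -22
q[-2,2,4] = (102 - 18) / (4 - (-2)) = 14
q[-5,-2,2,4] = (14 - (-22)) / (4 - (-5)) = 4

4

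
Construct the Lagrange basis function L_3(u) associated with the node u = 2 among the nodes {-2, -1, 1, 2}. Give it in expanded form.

L_3(u) = (1/12)u^3 + (1/6)u^2 - (1/12)u - 1/6

L_3(u) = (u + 2)(u + 1)(u - 1) / [(4)·(3)·(1)]
       = (u^3 + 2u^2 - u - 2) / (12)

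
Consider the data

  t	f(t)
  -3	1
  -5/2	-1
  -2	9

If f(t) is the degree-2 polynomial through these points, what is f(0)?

169

Evaluate each Lagrange basis at t = 0:
L_0(0) = (5/2)·(2)/[(-1/2)·(-1)] = 10
L_1(0) = (3)·(2)/[(1/2)·(-1/2)] = -24
L_2(0) = (3)·(5/2)/[(1)·(1/2)] = 15
Sum: 1·(10) + (-1)·(-24) + 9·(15) = 169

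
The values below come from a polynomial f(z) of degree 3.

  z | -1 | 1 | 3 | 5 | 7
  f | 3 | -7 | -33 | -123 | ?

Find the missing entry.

-325

The 4 known values determine f uniquely (degree ≤ 3).
Evaluate each Lagrange basis at z = 7:
L_0(7) = (6)·(4)·(2)/[(-2)·(-4)·(-6)] = -1
L_1(7) = (8)·(4)·(2)/[(2)·(-2)·(-4)] = 4
L_2(7) = (8)·(6)·(2)/[(4)·(2)·(-2)] = -6
L_3(7) = (8)·(6)·(4)/[(6)·(4)·(2)] = 4
Sum: 3·(-1) + (-7)·(4) + (-33)·(-6) + (-123)·(4) = -325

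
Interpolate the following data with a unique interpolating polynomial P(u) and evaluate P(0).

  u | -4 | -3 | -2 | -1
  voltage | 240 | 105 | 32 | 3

0

Evaluate each Lagrange basis at u = 0:
L_0(0) = (3)·(2)·(1)/[(-1)·(-2)·(-3)] = -1
L_1(0) = (4)·(2)·(1)/[(1)·(-1)·(-2)] = 4
L_2(0) = (4)·(3)·(1)/[(2)·(1)·(-1)] = -6
L_3(0) = (4)·(3)·(2)/[(3)·(2)·(1)] = 4
Sum: 240·(-1) + 105·(4) + 32·(-6) + 3·(4) = 0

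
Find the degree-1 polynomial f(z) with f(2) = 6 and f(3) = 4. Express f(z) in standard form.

L_0(z) = (z - 3) / [-1] = -z + 3
L_1(z) = (z - 2) / [1] = z - 2
f(z) = 6·L_0 + 4·L_1
  6·L_0(z) = -6z + 18
  4·L_1(z) = 4z - 8
Adding term by term: -2z + 10

f(z) = -2z + 10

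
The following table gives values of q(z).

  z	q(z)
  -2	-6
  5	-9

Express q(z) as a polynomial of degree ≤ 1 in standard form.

q(z) = -(3/7)z - 48/7

Build the Lagrange basis polynomials:
L_0(z) = (z - 5) / [-7] = -(1/7)z + 5/7
L_1(z) = (z + 2) / [7] = (1/7)z + 2/7
q(z) = (-6)·L_0 + (-9)·L_1
  (-6)·L_0(z) = (6/7)z - 30/7
  (-9)·L_1(z) = -(9/7)z - 18/7
Adding term by term: -(3/7)z - 48/7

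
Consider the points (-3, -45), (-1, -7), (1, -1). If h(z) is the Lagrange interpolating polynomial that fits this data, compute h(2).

Evaluate each Lagrange basis at z = 2:
L_0(2) = (3)·(1)/[(-2)·(-4)] = 3/8
L_1(2) = (5)·(1)/[(2)·(-2)] = -5/4
L_2(2) = (5)·(3)/[(4)·(2)] = 15/8
Sum: (-45)·(3/8) + (-7)·(-5/4) + (-1)·(15/8) = -10

-10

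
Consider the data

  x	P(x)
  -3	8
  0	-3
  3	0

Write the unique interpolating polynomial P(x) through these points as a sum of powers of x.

Build the Lagrange basis polynomials:
L_0(x) = x(x - 3) / [18] = (1/18)x^2 - (1/6)x
L_1(x) = (x + 3)(x - 3) / [-9] = -(1/9)x^2 + 1
L_2(x) = (x + 3)x / [18] = (1/18)x^2 + (1/6)x
P(x) = 8·L_0 + (-3)·L_1 + 0·L_2
  8·L_0(x) = (4/9)x^2 - (4/3)x
  (-3)·L_1(x) = (1/3)x^2 - 3
  0·L_2(x) = 0
Adding term by term: (7/9)x^2 - (4/3)x - 3

P(x) = (7/9)x^2 - (4/3)x - 3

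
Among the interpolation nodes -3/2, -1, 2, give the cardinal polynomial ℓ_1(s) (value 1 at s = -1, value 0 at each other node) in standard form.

ℓ_1(s) = -(2/3)s^2 + (1/3)s + 2

ℓ_1(s) = (s + 3/2)(s - 2) / [(1/2)·(-3)]
       = (s^2 - (1/2)s - 3) / (-3/2)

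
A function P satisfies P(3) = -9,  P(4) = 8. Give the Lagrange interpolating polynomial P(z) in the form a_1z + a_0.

P(z) = 17z - 60

Build the Lagrange basis polynomials:
L_0(z) = (z - 4) / [-1] = -z + 4
L_1(z) = (z - 3) / [1] = z - 3
P(z) = (-9)·L_0 + 8·L_1
  (-9)·L_0(z) = 9z - 36
  8·L_1(z) = 8z - 24
Adding term by term: 17z - 60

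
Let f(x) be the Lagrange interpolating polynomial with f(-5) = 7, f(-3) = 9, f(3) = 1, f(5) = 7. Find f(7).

Evaluate each Lagrange basis at x = 7:
L_0(7) = (10)·(4)·(2)/[(-2)·(-8)·(-10)] = -1/2
L_1(7) = (12)·(4)·(2)/[(2)·(-6)·(-8)] = 1
L_2(7) = (12)·(10)·(2)/[(8)·(6)·(-2)] = -5/2
L_3(7) = (12)·(10)·(4)/[(10)·(8)·(2)] = 3
Sum: 7·(-1/2) + 9·(1) + 1·(-5/2) + 7·(3) = 24

24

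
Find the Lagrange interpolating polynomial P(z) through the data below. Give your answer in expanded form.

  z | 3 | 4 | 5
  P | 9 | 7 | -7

Build the Lagrange basis polynomials:
L_0(z) = (z - 4)(z - 5) / [2] = (1/2)z^2 - (9/2)z + 10
L_1(z) = (z - 3)(z - 5) / [-1] = -z^2 + 8z - 15
L_2(z) = (z - 3)(z - 4) / [2] = (1/2)z^2 - (7/2)z + 6
P(z) = 9·L_0 + 7·L_1 + (-7)·L_2
  9·L_0(z) = (9/2)z^2 - (81/2)z + 90
  7·L_1(z) = -7z^2 + 56z - 105
  (-7)·L_2(z) = -(7/2)z^2 + (49/2)z - 42
Adding term by term: -6z^2 + 40z - 57

P(z) = -6z^2 + 40z - 57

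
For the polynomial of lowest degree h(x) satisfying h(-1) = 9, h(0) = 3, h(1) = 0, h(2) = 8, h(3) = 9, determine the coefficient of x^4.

-13/12

The leading coefficient equals the top divided difference h[-1,0,1,2,3].
h[-1,0] = (3 - 9) / (0 - (-1)) = -6
h[0,1] = (0 - 3) / (1 - 0) = -3
h[1,2] = (8 - 0) / (2 - 1) = 8
h[2,3] = (9 - 8) / (3 - 2) = 1
h[-1,0,1] = (-3 - (-6)) / (1 - (-1)) = 3/2
h[0,1,2] = (8 - (-3)) / (2 - 0) = 11/2
h[1,2,3] = (1 - 8) / (3 - 1) = -7/2
h[-1,0,1,2] = (11/2 - 3/2) / (2 - (-1)) = 4/3
h[0,1,2,3] = (-7/2 - 11/2) / (3 - 0) = -3
h[-1,0,1,2,3] = (-3 - 4/3) / (3 - (-1)) = -13/12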